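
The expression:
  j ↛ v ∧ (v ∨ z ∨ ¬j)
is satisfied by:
  {z: True, j: True, v: False}


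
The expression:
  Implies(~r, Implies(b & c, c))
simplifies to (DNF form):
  True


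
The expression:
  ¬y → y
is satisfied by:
  {y: True}


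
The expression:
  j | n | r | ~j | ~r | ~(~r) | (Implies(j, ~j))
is always true.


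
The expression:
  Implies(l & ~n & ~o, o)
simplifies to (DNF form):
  n | o | ~l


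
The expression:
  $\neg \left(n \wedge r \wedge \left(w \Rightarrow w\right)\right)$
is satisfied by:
  {n: False, r: False}
  {r: True, n: False}
  {n: True, r: False}


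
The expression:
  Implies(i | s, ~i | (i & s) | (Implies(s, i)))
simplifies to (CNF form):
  True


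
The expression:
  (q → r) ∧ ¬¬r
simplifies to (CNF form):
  r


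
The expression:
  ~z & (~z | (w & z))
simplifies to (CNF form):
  ~z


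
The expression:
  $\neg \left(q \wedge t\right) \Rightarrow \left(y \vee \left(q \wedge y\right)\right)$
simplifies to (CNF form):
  $\left(q \vee y\right) \wedge \left(t \vee y\right)$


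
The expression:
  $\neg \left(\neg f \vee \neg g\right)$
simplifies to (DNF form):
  $f \wedge g$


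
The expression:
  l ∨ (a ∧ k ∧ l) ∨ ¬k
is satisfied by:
  {l: True, k: False}
  {k: False, l: False}
  {k: True, l: True}


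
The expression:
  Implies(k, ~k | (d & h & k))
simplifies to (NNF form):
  ~k | (d & h)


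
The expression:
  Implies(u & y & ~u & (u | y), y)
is always true.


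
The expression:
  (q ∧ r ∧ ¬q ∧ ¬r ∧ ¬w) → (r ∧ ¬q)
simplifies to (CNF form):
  True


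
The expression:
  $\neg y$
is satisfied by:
  {y: False}


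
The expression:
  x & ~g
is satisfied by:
  {x: True, g: False}


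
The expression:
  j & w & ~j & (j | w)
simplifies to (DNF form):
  False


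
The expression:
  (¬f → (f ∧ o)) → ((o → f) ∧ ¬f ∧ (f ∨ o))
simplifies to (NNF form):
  ¬f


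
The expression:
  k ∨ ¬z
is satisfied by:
  {k: True, z: False}
  {z: False, k: False}
  {z: True, k: True}


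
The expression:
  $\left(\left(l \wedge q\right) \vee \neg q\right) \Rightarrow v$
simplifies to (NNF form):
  $v \vee \left(q \wedge \neg l\right)$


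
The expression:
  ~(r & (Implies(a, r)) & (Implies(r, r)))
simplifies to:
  ~r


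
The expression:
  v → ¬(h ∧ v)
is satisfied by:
  {h: False, v: False}
  {v: True, h: False}
  {h: True, v: False}


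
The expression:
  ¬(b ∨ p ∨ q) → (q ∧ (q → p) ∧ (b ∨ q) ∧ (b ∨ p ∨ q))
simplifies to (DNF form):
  b ∨ p ∨ q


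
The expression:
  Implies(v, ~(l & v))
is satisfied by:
  {l: False, v: False}
  {v: True, l: False}
  {l: True, v: False}


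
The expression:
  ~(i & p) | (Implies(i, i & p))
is always true.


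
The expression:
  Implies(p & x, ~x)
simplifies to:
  ~p | ~x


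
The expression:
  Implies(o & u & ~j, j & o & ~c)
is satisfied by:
  {j: True, u: False, o: False}
  {u: False, o: False, j: False}
  {j: True, o: True, u: False}
  {o: True, u: False, j: False}
  {j: True, u: True, o: False}
  {u: True, j: False, o: False}
  {j: True, o: True, u: True}


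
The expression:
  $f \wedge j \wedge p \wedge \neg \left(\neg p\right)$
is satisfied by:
  {p: True, j: True, f: True}


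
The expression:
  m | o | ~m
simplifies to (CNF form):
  True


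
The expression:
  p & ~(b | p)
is never true.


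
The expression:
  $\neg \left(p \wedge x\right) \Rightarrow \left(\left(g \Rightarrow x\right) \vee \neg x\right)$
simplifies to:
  $\text{True}$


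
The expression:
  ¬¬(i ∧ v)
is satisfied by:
  {i: True, v: True}


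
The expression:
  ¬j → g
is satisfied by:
  {g: True, j: True}
  {g: True, j: False}
  {j: True, g: False}


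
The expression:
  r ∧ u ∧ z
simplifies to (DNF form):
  r ∧ u ∧ z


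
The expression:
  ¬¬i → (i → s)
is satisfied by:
  {s: True, i: False}
  {i: False, s: False}
  {i: True, s: True}


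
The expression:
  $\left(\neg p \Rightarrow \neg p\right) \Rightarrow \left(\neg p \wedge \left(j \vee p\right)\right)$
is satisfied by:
  {j: True, p: False}


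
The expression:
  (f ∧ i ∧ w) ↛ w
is never true.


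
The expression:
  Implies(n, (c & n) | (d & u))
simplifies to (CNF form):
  (c | d | ~n) & (c | u | ~n)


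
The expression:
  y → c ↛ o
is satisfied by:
  {c: True, o: False, y: False}
  {o: False, y: False, c: False}
  {c: True, o: True, y: False}
  {o: True, c: False, y: False}
  {y: True, c: True, o: False}


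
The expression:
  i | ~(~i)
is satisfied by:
  {i: True}


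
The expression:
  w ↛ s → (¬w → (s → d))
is always true.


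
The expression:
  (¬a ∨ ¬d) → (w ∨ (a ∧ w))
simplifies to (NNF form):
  w ∨ (a ∧ d)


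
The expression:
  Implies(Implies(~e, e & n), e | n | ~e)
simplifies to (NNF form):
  True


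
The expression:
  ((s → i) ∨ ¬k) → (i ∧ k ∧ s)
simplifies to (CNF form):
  k ∧ s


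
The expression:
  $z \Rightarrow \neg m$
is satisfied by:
  {m: False, z: False}
  {z: True, m: False}
  {m: True, z: False}


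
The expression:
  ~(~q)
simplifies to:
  q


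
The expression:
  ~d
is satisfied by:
  {d: False}


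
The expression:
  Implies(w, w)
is always true.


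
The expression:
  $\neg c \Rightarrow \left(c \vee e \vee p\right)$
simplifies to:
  $c \vee e \vee p$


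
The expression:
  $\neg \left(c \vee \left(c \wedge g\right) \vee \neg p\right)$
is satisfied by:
  {p: True, c: False}


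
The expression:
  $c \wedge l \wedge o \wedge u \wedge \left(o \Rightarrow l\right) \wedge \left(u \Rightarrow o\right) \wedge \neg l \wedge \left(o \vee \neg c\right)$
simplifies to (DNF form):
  $\text{False}$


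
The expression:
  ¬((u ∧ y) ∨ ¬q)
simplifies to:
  q ∧ (¬u ∨ ¬y)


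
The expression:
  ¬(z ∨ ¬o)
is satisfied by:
  {o: True, z: False}


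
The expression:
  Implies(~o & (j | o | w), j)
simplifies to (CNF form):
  j | o | ~w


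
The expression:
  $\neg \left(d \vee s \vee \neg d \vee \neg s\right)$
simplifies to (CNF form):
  $\text{False}$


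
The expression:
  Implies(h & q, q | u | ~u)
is always true.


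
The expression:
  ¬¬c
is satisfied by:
  {c: True}


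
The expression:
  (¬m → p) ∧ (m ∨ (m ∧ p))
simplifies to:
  m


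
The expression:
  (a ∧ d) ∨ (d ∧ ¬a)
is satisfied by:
  {d: True}


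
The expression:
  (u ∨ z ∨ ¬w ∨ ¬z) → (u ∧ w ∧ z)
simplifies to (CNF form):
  u ∧ w ∧ z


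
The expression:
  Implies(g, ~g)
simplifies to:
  ~g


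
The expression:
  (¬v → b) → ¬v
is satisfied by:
  {v: False}


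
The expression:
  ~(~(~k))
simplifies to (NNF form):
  ~k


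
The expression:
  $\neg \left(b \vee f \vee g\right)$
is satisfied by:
  {g: False, f: False, b: False}


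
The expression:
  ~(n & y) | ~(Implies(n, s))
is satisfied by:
  {s: False, y: False, n: False}
  {n: True, s: False, y: False}
  {y: True, s: False, n: False}
  {n: True, y: True, s: False}
  {s: True, n: False, y: False}
  {n: True, s: True, y: False}
  {y: True, s: True, n: False}


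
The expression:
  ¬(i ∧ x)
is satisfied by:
  {x: False, i: False}
  {i: True, x: False}
  {x: True, i: False}


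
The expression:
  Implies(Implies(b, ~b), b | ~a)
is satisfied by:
  {b: True, a: False}
  {a: False, b: False}
  {a: True, b: True}


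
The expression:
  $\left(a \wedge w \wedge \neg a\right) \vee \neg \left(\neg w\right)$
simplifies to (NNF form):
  $w$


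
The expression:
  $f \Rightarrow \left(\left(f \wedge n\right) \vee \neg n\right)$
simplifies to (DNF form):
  $\text{True}$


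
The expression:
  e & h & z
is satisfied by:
  {h: True, z: True, e: True}


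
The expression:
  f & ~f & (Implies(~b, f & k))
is never true.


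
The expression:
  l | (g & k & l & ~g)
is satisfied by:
  {l: True}


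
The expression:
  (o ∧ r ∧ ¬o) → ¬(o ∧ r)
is always true.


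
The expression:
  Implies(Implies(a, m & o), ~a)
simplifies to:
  ~a | ~m | ~o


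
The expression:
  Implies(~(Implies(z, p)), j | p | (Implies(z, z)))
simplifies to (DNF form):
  True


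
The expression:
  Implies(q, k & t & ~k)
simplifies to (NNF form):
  ~q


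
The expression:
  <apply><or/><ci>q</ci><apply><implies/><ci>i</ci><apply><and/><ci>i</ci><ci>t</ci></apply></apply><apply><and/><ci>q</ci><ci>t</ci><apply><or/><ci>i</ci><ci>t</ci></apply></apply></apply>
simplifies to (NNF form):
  <apply><or/><ci>q</ci><ci>t</ci><apply><not/><ci>i</ci></apply></apply>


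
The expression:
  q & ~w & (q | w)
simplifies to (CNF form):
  q & ~w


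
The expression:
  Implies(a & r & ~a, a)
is always true.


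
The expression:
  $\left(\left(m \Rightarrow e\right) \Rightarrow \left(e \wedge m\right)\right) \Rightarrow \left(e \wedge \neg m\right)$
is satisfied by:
  {m: False}


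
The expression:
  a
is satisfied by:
  {a: True}


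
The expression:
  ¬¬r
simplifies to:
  r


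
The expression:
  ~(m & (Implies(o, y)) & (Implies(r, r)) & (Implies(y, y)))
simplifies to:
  ~m | (o & ~y)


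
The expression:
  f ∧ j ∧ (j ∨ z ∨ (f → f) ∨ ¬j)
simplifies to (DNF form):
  f ∧ j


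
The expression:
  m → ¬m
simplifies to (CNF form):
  ¬m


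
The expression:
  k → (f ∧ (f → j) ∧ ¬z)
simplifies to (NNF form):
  (f ∧ j ∧ ¬z) ∨ ¬k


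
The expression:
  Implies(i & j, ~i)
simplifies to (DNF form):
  ~i | ~j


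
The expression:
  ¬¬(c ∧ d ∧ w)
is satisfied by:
  {c: True, w: True, d: True}


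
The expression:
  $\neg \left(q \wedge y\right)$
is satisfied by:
  {q: False, y: False}
  {y: True, q: False}
  {q: True, y: False}


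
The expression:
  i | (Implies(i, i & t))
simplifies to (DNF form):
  True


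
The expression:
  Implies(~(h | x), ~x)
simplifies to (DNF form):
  True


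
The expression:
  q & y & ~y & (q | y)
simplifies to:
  False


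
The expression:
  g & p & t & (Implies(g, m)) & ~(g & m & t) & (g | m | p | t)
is never true.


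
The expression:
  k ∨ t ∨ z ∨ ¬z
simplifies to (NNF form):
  True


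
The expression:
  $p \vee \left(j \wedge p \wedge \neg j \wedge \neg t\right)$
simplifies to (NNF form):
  $p$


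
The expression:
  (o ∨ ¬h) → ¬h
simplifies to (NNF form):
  ¬h ∨ ¬o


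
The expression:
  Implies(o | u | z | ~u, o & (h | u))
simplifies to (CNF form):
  o & (h | u)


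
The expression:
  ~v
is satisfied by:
  {v: False}


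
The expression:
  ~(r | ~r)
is never true.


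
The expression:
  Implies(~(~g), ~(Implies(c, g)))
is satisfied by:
  {g: False}


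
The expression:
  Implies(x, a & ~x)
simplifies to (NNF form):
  ~x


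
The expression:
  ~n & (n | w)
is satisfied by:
  {w: True, n: False}


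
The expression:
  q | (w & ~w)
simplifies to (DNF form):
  q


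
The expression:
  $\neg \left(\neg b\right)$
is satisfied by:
  {b: True}


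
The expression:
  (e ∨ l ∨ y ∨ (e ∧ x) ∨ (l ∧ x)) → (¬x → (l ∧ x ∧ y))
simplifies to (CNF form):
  (x ∨ ¬e) ∧ (x ∨ ¬l) ∧ (x ∨ ¬y)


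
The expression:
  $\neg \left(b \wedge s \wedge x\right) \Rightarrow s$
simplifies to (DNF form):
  $s$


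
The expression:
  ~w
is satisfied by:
  {w: False}


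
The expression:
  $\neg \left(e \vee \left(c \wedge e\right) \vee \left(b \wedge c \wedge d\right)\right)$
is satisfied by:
  {c: False, d: False, e: False, b: False}
  {b: True, c: False, d: False, e: False}
  {d: True, b: False, c: False, e: False}
  {b: True, d: True, c: False, e: False}
  {c: True, b: False, d: False, e: False}
  {b: True, c: True, d: False, e: False}
  {d: True, c: True, b: False, e: False}


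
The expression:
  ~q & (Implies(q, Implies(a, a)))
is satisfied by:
  {q: False}


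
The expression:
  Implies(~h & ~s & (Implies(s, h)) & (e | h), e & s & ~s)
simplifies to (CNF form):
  h | s | ~e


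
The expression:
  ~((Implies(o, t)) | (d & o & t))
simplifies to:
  o & ~t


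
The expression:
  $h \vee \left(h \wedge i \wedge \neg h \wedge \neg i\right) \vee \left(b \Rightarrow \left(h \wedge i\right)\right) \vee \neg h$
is always true.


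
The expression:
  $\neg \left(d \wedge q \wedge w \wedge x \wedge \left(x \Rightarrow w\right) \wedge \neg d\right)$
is always true.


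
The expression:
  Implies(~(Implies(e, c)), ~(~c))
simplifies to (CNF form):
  c | ~e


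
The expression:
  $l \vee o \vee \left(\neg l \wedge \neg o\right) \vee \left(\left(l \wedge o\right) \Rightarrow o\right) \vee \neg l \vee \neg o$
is always true.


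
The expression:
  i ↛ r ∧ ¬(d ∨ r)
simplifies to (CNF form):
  i ∧ ¬d ∧ ¬r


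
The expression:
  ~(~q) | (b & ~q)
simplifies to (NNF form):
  b | q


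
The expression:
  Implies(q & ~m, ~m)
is always true.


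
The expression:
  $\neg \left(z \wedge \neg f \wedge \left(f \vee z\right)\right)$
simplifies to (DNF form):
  $f \vee \neg z$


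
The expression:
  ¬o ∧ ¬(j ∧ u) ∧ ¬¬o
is never true.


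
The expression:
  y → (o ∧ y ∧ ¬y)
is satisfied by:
  {y: False}


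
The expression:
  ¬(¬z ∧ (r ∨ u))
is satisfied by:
  {z: True, u: False, r: False}
  {r: True, z: True, u: False}
  {z: True, u: True, r: False}
  {r: True, z: True, u: True}
  {r: False, u: False, z: False}


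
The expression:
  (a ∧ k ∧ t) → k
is always true.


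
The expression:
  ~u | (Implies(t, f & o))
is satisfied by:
  {o: True, f: True, u: False, t: False}
  {o: True, f: False, u: False, t: False}
  {f: True, o: False, u: False, t: False}
  {o: False, f: False, u: False, t: False}
  {o: True, t: True, f: True, u: False}
  {o: True, t: True, f: False, u: False}
  {t: True, f: True, o: False, u: False}
  {t: True, o: False, f: False, u: False}
  {o: True, u: True, f: True, t: False}
  {o: True, u: True, f: False, t: False}
  {u: True, f: True, o: False, t: False}
  {u: True, o: False, f: False, t: False}
  {o: True, t: True, u: True, f: True}


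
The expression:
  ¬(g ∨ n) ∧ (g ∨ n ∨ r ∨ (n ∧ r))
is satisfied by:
  {r: True, n: False, g: False}


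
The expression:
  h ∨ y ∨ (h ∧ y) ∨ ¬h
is always true.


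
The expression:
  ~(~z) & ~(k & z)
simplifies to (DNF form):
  z & ~k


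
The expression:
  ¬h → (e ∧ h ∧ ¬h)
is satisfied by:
  {h: True}


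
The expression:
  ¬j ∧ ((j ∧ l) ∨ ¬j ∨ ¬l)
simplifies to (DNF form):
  ¬j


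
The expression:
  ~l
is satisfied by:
  {l: False}


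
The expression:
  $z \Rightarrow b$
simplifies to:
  $b \vee \neg z$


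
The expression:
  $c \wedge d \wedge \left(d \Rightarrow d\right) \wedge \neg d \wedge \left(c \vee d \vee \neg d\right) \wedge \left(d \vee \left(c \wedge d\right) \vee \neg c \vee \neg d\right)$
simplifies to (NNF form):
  $\text{False}$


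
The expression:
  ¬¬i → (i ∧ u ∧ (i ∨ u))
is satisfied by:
  {u: True, i: False}
  {i: False, u: False}
  {i: True, u: True}


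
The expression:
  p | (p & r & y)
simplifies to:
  p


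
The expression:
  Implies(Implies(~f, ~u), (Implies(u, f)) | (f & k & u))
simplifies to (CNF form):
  True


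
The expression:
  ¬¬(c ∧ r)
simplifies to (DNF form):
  c ∧ r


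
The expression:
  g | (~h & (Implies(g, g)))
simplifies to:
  g | ~h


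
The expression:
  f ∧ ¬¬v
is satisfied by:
  {f: True, v: True}


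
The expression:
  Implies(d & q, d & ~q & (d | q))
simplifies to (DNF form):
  ~d | ~q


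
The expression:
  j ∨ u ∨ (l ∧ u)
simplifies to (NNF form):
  j ∨ u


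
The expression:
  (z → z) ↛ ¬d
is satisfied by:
  {d: True}


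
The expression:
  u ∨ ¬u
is always true.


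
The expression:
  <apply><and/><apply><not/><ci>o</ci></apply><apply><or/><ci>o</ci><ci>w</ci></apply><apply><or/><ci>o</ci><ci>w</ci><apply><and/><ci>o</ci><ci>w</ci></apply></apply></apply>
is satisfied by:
  {w: True, o: False}


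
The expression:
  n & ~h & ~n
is never true.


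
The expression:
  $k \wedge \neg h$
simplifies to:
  $k \wedge \neg h$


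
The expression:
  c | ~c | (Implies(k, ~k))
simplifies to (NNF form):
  True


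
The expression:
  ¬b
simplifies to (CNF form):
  ¬b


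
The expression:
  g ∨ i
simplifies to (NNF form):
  g ∨ i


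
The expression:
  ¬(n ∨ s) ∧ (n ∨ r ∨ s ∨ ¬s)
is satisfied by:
  {n: False, s: False}


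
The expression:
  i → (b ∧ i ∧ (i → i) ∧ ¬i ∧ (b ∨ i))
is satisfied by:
  {i: False}


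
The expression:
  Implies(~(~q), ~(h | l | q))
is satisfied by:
  {q: False}


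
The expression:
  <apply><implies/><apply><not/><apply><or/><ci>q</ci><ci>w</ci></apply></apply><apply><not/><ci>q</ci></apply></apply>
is always true.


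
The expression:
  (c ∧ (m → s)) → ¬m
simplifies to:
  ¬c ∨ ¬m ∨ ¬s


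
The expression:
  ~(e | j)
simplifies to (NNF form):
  ~e & ~j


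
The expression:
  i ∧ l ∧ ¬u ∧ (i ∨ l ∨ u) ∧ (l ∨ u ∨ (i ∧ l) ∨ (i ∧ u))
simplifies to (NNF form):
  i ∧ l ∧ ¬u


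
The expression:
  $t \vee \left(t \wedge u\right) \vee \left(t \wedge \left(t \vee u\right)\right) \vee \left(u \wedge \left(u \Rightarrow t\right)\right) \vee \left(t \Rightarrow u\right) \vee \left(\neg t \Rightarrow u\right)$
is always true.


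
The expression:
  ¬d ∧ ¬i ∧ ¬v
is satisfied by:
  {d: False, v: False, i: False}


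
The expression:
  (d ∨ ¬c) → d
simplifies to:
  c ∨ d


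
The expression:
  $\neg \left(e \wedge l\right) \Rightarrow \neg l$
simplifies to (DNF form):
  $e \vee \neg l$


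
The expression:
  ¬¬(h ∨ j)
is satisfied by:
  {h: True, j: True}
  {h: True, j: False}
  {j: True, h: False}


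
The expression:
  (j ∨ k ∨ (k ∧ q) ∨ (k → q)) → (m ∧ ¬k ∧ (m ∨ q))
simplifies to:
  m ∧ ¬k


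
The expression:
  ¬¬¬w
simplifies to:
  ¬w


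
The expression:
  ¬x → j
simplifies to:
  j ∨ x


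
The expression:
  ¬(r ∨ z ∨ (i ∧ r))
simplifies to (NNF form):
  ¬r ∧ ¬z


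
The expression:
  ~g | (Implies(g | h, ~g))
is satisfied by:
  {g: False}


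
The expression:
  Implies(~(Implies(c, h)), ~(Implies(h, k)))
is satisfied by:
  {h: True, c: False}
  {c: False, h: False}
  {c: True, h: True}


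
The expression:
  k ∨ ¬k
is always true.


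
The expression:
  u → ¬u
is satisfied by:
  {u: False}


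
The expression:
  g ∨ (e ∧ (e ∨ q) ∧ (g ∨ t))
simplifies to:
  g ∨ (e ∧ t)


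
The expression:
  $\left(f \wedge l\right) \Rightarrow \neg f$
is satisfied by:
  {l: False, f: False}
  {f: True, l: False}
  {l: True, f: False}


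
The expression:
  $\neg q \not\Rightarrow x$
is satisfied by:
  {q: False, x: False}


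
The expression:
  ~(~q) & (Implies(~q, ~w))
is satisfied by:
  {q: True}


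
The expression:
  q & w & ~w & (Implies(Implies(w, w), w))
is never true.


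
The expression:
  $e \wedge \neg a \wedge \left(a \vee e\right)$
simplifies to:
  $e \wedge \neg a$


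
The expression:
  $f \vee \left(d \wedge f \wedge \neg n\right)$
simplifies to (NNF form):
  $f$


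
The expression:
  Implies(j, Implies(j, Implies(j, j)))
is always true.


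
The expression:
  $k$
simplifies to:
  $k$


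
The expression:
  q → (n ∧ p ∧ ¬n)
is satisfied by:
  {q: False}


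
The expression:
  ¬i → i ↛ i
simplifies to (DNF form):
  i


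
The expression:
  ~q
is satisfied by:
  {q: False}


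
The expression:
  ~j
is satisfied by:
  {j: False}


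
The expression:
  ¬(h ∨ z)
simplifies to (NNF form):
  ¬h ∧ ¬z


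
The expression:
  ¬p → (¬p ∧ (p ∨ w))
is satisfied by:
  {p: True, w: True}
  {p: True, w: False}
  {w: True, p: False}


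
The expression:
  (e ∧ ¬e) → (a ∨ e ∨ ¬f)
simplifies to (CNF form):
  True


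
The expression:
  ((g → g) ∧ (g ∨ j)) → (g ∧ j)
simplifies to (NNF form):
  (g ∧ j) ∨ (¬g ∧ ¬j)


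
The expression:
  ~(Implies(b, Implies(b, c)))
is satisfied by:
  {b: True, c: False}


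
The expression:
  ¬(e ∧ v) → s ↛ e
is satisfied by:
  {v: True, s: True, e: False}
  {s: True, e: False, v: False}
  {v: True, s: True, e: True}
  {v: True, e: True, s: False}


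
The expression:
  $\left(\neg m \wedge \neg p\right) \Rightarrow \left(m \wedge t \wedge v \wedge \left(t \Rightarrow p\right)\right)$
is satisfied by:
  {m: True, p: True}
  {m: True, p: False}
  {p: True, m: False}


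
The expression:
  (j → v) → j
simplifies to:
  j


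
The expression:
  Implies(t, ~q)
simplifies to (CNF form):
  ~q | ~t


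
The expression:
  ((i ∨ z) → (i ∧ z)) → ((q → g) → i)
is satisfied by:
  {i: True, z: True, q: True, g: False}
  {i: True, z: True, q: False, g: False}
  {i: True, z: True, g: True, q: True}
  {i: True, z: True, g: True, q: False}
  {i: True, q: True, g: False, z: False}
  {i: True, q: False, g: False, z: False}
  {i: True, g: True, q: True, z: False}
  {i: True, g: True, q: False, z: False}
  {z: True, q: True, g: False, i: False}
  {z: True, q: False, g: False, i: False}
  {z: True, g: True, q: True, i: False}
  {z: True, g: True, q: False, i: False}
  {q: True, z: False, g: False, i: False}


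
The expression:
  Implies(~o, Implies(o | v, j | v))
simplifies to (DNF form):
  True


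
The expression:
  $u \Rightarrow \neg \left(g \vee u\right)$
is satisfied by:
  {u: False}


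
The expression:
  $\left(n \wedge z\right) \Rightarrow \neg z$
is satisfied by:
  {z: False, n: False}
  {n: True, z: False}
  {z: True, n: False}


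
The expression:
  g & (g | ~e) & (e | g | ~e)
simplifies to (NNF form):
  g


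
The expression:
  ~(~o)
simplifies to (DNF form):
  o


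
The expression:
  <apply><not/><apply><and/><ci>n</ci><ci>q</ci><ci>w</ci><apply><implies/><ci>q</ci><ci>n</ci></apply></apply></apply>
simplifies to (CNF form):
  <apply><or/><apply><not/><ci>n</ci></apply><apply><not/><ci>q</ci></apply><apply><not/><ci>w</ci></apply></apply>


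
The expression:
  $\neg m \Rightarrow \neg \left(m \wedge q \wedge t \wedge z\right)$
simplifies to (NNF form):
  $\text{True}$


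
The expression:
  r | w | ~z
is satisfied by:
  {r: True, w: True, z: False}
  {r: True, w: False, z: False}
  {w: True, r: False, z: False}
  {r: False, w: False, z: False}
  {r: True, z: True, w: True}
  {r: True, z: True, w: False}
  {z: True, w: True, r: False}


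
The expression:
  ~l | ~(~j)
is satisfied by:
  {j: True, l: False}
  {l: False, j: False}
  {l: True, j: True}


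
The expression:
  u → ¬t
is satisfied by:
  {u: False, t: False}
  {t: True, u: False}
  {u: True, t: False}


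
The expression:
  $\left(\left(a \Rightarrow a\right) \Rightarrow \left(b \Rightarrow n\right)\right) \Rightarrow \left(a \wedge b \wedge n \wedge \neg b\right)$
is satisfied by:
  {b: True, n: False}


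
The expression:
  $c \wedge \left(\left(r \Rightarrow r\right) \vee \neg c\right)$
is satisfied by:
  {c: True}


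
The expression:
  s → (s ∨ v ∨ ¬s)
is always true.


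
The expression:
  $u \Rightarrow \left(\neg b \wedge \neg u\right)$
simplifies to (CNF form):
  $\neg u$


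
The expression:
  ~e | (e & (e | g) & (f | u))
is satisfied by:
  {u: True, f: True, e: False}
  {u: True, f: False, e: False}
  {f: True, u: False, e: False}
  {u: False, f: False, e: False}
  {u: True, e: True, f: True}
  {u: True, e: True, f: False}
  {e: True, f: True, u: False}


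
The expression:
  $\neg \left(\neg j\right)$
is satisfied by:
  {j: True}


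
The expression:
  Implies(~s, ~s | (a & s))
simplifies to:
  True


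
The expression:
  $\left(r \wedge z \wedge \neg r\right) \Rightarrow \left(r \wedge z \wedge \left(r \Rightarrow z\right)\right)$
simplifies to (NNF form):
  $\text{True}$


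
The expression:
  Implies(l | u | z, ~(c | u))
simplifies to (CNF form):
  ~u & (~c | ~l) & (~c | ~z)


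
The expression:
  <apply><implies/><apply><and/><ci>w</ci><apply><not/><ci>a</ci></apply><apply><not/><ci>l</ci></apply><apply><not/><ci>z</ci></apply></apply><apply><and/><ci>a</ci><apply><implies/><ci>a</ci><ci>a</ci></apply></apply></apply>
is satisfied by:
  {a: True, z: True, l: True, w: False}
  {a: True, z: True, w: False, l: False}
  {a: True, l: True, w: False, z: False}
  {a: True, w: False, l: False, z: False}
  {z: True, l: True, w: False, a: False}
  {z: True, w: False, l: False, a: False}
  {l: True, z: False, w: False, a: False}
  {z: False, w: False, l: False, a: False}
  {z: True, a: True, w: True, l: True}
  {z: True, a: True, w: True, l: False}
  {a: True, w: True, l: True, z: False}
  {a: True, w: True, z: False, l: False}
  {l: True, w: True, z: True, a: False}
  {w: True, z: True, a: False, l: False}
  {w: True, l: True, a: False, z: False}


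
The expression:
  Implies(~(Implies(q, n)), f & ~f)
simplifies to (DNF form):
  n | ~q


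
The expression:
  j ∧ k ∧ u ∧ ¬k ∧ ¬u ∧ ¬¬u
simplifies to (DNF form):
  False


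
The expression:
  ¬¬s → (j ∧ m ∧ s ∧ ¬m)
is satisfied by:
  {s: False}


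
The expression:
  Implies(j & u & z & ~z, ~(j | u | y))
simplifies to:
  True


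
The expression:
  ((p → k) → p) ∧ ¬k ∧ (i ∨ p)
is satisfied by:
  {p: True, k: False}


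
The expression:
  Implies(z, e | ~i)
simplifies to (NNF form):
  e | ~i | ~z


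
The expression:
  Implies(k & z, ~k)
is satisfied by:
  {k: False, z: False}
  {z: True, k: False}
  {k: True, z: False}


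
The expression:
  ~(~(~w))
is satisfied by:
  {w: False}


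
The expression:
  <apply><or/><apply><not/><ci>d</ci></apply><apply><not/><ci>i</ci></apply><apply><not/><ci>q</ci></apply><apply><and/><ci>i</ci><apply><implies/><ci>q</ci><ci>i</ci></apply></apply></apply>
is always true.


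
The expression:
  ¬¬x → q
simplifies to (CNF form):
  q ∨ ¬x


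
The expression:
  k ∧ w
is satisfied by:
  {w: True, k: True}


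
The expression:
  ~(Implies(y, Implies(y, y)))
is never true.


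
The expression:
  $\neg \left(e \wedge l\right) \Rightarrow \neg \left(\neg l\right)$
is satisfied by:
  {l: True}


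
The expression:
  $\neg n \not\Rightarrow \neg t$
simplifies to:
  $t \wedge \neg n$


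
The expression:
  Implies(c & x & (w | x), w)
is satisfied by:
  {w: True, c: False, x: False}
  {c: False, x: False, w: False}
  {w: True, x: True, c: False}
  {x: True, c: False, w: False}
  {w: True, c: True, x: False}
  {c: True, w: False, x: False}
  {w: True, x: True, c: True}


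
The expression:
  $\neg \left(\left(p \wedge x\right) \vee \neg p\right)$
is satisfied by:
  {p: True, x: False}


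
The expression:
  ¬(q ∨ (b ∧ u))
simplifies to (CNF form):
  ¬q ∧ (¬b ∨ ¬u)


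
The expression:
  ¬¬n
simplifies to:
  n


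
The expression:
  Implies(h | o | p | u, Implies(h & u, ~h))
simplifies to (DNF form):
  ~h | ~u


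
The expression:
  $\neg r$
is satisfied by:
  {r: False}


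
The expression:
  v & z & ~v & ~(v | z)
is never true.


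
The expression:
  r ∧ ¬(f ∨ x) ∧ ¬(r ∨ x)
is never true.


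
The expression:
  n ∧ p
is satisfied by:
  {p: True, n: True}


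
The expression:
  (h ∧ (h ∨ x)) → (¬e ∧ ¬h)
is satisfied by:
  {h: False}


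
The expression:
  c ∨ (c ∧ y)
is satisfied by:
  {c: True}


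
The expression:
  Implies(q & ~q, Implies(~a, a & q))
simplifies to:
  True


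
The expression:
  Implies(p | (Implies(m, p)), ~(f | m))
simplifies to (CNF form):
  (m | ~f) & (m | ~m) & (~f | ~p) & (~m | ~p)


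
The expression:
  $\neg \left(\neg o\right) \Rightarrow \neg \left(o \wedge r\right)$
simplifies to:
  $\neg o \vee \neg r$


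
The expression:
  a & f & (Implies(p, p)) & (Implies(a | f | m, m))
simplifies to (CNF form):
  a & f & m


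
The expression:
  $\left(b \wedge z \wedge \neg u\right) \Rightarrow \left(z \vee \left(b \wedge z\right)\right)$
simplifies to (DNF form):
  $\text{True}$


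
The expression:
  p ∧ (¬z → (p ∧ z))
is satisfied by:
  {z: True, p: True}


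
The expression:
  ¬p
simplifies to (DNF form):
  ¬p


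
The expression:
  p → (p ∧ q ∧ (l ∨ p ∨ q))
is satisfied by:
  {q: True, p: False}
  {p: False, q: False}
  {p: True, q: True}


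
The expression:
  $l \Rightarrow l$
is always true.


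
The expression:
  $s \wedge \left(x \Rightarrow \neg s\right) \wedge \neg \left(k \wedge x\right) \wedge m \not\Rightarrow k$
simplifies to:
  $m \wedge s \wedge \neg k \wedge \neg x$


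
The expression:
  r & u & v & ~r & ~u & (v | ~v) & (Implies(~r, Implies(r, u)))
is never true.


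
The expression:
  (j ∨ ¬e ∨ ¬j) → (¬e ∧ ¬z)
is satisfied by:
  {e: False, z: False}


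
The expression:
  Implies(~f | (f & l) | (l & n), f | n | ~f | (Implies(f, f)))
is always true.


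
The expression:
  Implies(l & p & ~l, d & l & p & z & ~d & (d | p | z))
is always true.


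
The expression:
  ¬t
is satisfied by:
  {t: False}


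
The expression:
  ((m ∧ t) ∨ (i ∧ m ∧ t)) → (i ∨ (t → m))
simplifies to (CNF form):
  True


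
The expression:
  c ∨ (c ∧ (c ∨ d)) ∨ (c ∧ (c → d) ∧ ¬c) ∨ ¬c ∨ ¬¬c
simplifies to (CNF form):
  True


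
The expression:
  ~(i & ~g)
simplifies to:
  g | ~i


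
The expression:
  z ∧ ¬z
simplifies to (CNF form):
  False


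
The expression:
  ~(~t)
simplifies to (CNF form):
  t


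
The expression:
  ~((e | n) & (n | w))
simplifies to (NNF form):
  ~n & (~e | ~w)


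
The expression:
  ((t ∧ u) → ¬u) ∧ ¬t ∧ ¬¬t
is never true.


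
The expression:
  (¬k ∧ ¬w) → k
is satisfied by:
  {k: True, w: True}
  {k: True, w: False}
  {w: True, k: False}


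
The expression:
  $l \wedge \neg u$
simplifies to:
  $l \wedge \neg u$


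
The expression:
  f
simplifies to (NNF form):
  f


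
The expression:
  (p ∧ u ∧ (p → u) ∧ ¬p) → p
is always true.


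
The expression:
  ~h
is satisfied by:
  {h: False}


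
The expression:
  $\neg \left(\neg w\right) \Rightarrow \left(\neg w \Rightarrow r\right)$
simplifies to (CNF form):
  $\text{True}$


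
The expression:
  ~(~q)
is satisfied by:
  {q: True}


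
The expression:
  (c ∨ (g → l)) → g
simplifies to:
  g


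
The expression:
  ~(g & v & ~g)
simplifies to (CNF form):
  True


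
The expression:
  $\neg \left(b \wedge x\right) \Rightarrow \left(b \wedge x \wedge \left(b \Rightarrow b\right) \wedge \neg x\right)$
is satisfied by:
  {b: True, x: True}


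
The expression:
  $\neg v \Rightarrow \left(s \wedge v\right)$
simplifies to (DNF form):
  $v$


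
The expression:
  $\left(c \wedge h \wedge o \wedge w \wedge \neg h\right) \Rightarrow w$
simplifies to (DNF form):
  $\text{True}$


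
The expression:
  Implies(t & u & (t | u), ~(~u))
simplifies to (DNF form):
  True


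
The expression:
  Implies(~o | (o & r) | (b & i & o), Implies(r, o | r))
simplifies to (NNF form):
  True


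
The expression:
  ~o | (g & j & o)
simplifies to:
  ~o | (g & j)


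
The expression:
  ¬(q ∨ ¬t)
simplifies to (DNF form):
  t ∧ ¬q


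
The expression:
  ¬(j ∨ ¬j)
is never true.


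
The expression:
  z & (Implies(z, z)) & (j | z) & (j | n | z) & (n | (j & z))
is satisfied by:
  {z: True, n: True, j: True}
  {z: True, n: True, j: False}
  {z: True, j: True, n: False}


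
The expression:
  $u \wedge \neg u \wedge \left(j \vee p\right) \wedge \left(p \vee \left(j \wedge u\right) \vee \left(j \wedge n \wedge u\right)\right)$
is never true.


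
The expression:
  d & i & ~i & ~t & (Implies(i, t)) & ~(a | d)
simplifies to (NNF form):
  False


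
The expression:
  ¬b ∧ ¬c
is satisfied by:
  {b: False, c: False}


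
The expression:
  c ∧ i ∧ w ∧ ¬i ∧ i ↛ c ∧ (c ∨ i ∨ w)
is never true.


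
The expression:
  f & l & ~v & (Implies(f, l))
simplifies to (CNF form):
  f & l & ~v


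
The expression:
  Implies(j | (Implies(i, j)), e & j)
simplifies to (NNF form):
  (e & j) | (i & ~j)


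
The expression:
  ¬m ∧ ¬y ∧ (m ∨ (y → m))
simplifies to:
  ¬m ∧ ¬y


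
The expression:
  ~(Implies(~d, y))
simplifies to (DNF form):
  ~d & ~y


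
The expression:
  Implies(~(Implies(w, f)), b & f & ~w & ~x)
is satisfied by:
  {f: True, w: False}
  {w: False, f: False}
  {w: True, f: True}


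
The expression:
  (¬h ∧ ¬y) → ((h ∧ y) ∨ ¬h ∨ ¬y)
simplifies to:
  True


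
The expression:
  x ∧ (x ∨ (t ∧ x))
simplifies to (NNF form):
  x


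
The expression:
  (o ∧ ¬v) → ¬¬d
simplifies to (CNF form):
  d ∨ v ∨ ¬o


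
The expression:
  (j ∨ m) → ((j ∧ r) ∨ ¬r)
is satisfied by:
  {j: True, m: False, r: False}
  {j: False, m: False, r: False}
  {r: True, j: True, m: False}
  {r: True, j: False, m: False}
  {m: True, j: True, r: False}
  {m: True, j: False, r: False}
  {m: True, r: True, j: True}


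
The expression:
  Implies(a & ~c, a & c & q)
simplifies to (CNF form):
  c | ~a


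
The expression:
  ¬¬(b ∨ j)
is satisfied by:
  {b: True, j: True}
  {b: True, j: False}
  {j: True, b: False}


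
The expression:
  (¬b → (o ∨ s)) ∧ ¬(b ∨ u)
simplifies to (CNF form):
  ¬b ∧ ¬u ∧ (o ∨ s)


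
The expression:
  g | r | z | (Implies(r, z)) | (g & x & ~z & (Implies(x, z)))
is always true.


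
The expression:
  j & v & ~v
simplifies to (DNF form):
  False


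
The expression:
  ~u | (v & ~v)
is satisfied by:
  {u: False}


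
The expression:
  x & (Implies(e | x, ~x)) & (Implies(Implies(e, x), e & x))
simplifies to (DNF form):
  False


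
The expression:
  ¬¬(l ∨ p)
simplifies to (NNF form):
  l ∨ p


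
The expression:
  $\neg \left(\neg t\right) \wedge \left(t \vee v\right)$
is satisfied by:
  {t: True}


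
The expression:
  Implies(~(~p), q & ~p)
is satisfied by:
  {p: False}


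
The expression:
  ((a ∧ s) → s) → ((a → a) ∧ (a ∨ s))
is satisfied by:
  {a: True, s: True}
  {a: True, s: False}
  {s: True, a: False}


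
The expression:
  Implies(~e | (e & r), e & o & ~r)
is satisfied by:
  {e: True, r: False}


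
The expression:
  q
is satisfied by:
  {q: True}


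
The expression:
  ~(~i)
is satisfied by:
  {i: True}


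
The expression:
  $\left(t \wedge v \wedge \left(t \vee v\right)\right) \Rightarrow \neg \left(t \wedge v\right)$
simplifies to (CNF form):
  $\neg t \vee \neg v$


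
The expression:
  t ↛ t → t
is always true.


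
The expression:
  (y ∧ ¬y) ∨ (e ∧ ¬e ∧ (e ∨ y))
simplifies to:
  False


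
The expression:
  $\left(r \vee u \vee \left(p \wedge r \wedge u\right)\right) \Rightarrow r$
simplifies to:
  $r \vee \neg u$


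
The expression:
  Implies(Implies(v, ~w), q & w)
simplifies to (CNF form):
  w & (q | v)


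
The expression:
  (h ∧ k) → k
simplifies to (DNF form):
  True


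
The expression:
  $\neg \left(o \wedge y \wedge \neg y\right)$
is always true.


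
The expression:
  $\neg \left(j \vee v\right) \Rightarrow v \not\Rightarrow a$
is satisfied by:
  {v: True, j: True}
  {v: True, j: False}
  {j: True, v: False}


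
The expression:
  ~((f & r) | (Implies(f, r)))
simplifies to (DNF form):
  f & ~r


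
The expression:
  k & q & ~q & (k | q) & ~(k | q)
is never true.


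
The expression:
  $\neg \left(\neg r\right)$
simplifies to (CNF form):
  $r$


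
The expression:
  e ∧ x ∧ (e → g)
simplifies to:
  e ∧ g ∧ x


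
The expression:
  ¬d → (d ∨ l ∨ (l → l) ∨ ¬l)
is always true.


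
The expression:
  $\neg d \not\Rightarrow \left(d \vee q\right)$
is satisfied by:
  {q: False, d: False}


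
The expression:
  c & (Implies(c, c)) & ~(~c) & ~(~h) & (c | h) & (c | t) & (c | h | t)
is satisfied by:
  {h: True, c: True}


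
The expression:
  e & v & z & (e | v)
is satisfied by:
  {z: True, e: True, v: True}


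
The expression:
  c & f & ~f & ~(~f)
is never true.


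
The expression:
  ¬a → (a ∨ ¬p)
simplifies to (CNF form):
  a ∨ ¬p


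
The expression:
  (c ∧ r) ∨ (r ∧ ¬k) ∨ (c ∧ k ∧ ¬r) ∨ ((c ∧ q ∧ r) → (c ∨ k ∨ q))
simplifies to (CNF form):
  True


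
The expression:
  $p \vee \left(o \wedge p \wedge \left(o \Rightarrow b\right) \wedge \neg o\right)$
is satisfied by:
  {p: True}


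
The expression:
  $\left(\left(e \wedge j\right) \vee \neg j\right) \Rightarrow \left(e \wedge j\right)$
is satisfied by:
  {j: True}


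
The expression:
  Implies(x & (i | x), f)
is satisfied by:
  {f: True, x: False}
  {x: False, f: False}
  {x: True, f: True}


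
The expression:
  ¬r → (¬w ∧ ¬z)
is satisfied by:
  {r: True, z: False, w: False}
  {r: True, w: True, z: False}
  {r: True, z: True, w: False}
  {r: True, w: True, z: True}
  {w: False, z: False, r: False}


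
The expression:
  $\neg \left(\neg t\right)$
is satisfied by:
  {t: True}


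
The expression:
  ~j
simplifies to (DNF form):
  ~j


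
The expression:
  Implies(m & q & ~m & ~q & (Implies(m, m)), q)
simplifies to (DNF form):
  True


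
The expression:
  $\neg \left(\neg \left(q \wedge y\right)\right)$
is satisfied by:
  {y: True, q: True}


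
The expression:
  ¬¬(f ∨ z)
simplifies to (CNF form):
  f ∨ z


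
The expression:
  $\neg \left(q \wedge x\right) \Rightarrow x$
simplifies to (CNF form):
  $x$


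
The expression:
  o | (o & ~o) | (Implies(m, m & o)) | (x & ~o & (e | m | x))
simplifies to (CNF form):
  o | x | ~m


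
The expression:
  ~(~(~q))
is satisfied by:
  {q: False}


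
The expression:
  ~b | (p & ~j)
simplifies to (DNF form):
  ~b | (p & ~j)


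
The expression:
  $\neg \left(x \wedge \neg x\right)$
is always true.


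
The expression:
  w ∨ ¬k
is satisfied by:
  {w: True, k: False}
  {k: False, w: False}
  {k: True, w: True}
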